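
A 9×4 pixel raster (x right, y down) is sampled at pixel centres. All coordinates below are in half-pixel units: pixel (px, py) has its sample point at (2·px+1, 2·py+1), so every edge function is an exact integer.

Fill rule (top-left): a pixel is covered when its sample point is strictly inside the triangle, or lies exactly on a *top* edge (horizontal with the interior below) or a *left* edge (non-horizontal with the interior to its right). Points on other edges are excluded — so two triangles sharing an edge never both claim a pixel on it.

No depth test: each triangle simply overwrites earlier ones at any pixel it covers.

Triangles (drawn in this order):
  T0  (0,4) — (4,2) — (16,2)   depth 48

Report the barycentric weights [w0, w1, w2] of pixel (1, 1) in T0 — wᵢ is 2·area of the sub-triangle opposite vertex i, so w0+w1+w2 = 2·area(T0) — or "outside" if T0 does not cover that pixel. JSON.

T0:
  2·area = 24
  edge (0, 4)→(4, 2): d=(4,-2) top-left  bias=+0
  edge (4, 2)→(16, 2): d=(12,0) top-left  bias=+0
  edge (16, 2)→(0, 4): d=(-16,2) right/bottom  bias=-1
    (1,1)@(3, 3): e=[2,12,10] → █
    (2,1)@(5, 3): e=[6,12,6] → █
    (3,1)@(7, 3): e=[10,12,2] → █
    (4,1)@(9, 3): e=[14,12,-2] → ·
    (1,2)@(3, 5): e=[10,36,-22] → ·
    (2,2)@(5, 5): e=[14,36,-26] → ·
    (3,2)@(7, 5): e=[18,36,-30] → ·
  covered (3 px):
    · · · · · · · · ·
    · █ █ █ · · · · ·
    · · · · · · · · ·
    · · · · · · · · ·

Answer: [12,10,2]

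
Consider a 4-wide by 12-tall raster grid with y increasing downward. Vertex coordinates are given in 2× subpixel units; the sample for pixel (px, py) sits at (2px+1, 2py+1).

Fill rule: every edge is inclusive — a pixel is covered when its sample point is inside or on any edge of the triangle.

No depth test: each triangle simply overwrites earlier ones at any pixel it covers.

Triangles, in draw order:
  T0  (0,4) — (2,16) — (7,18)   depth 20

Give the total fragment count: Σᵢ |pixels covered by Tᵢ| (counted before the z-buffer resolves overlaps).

T0:
  2·area = 56  (B↔C swapped to make it positive)
  edge (0, 4)→(7, 18): d=(7,14) inclusive
  edge (7, 18)→(2, 16): d=(-5,-2) inclusive
  edge (2, 16)→(0, 4): d=(-2,-12) inclusive
    (0,3)@(1, 7): e=[7,43,6] → #
    (1,3)@(3, 7): e=[-21,47,30] → ·
    (0,4)@(1, 9): e=[21,33,2] → #
    (1,4)@(3, 9): e=[-7,37,26] → ·
    (0,5)@(1, 11): e=[35,23,-2] → ·
    (1,5)@(3, 11): e=[7,27,22] → #
    (2,5)@(5, 11): e=[-21,31,46] → ·
    (1,6)@(3, 13): e=[21,17,18] → #
    (2,6)@(5, 13): e=[-7,21,42] → ·
    (1,7)@(3, 15): e=[35,7,14] → #
    (2,7)@(5, 15): e=[7,11,38] → #
    (3,7)@(7, 15): e=[-21,15,62] → ·
  covered (7 px):
    · · · ·
    · · · ·
    · · · ·
    # · · ·
    # · · ·
    · # · ·
    · # · ·
    · # # ·
    · · # ·
    · · · ·
    · · · ·
    · · · ·

Result: 7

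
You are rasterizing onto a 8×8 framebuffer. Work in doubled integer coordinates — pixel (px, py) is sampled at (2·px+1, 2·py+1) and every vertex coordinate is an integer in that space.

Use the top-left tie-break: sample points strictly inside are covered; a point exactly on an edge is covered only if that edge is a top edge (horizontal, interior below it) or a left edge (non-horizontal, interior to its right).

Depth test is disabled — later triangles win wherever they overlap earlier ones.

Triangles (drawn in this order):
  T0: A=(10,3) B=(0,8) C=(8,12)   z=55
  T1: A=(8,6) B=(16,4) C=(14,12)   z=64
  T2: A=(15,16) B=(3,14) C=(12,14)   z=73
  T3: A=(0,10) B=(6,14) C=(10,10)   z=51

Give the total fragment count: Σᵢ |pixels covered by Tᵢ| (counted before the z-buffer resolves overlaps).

T0:
  2·area = 80  (B↔C swapped to make it positive)
  edge (10, 3)→(8, 12): d=(-2,9) right/bottom  bias=-1
  edge (8, 12)→(0, 8): d=(-8,-4) top-left  bias=+0
  edge (0, 8)→(10, 3): d=(10,-5) top-left  bias=+0
    (3,2)@(7, 5): e=[23,52,5] → #
    (4,2)@(9, 5): e=[5,60,15] → #
    (5,2)@(11, 5): e=[-13,68,25] → ·
    (1,3)@(3, 7): e=[55,20,5] → #
    (2,3)@(5, 7): e=[37,28,15] → #
    (5,3)@(11, 7): e=[-17,52,45] → ·
    (1,4)@(3, 9): e=[51,4,25] → #
    (4,4)@(9, 9): e=[-3,28,55] → ·
    (1,5)@(3, 11): e=[47,-12,45] → ·
    (2,5)@(5, 11): e=[29,-4,55] → ·
    (3,5)@(7, 11): e=[11,4,65] → #
    (4,5)@(9, 11): e=[-7,12,75] → ·
  covered (10 px):
    · · · · · · · ·
    · · · · · · · ·
    · · · # # · · ·
    · # # # # · · ·
    · # # # · · · ·
    · · · # · · · ·
    · · · · · · · ·
    · · · · · · · ·
T1:
  2·area = 60
  edge (8, 6)→(16, 4): d=(8,-2) top-left  bias=+0
  edge (16, 4)→(14, 12): d=(-2,8) right/bottom  bias=-1
  edge (14, 12)→(8, 6): d=(-6,-6) top-left  bias=+0
    (1,0)@(3, 1): e=[-50,110,0] → ·  [on edge]
    (2,1)@(5, 3): e=[-30,90,0] → ·  [on edge]
    (3,2)@(7, 5): e=[-10,70,0] → ·  [on edge]
    (6,2)@(13, 5): e=[2,22,36] → #
    (7,2)@(15, 5): e=[6,6,48] → #
    (4,3)@(9, 7): e=[10,50,0] → #  [on edge]
    (5,3)@(11, 7): e=[14,34,12] → #
    (4,4)@(9, 9): e=[26,46,-12] → ·
    (5,4)@(11, 9): e=[30,30,0] → #  [on edge]
    (7,4)@(15, 9): e=[38,-2,24] → ·
    (5,5)@(11, 11): e=[46,26,-12] → ·
    (6,5)@(13, 11): e=[50,10,0] → #  [on edge]
    (7,6)@(15, 13): e=[70,-10,0] → ·  [on edge]
  covered (9 px):
    · · · · · · · ·
    · · · · · · · ·
    · · · · · · # #
    · · · · # # # #
    · · · · · # # ·
    · · · · · · # ·
    · · · · · · · ·
    · · · · · · · ·
T2:
  2·area = 18
  edge (15, 16)→(3, 14): d=(-12,-2) top-left  bias=+0
  edge (3, 14)→(12, 14): d=(9,0) top-left  bias=+0
  edge (12, 14)→(15, 16): d=(3,2) right/bottom  bias=-1
    (4,7)@(9, 15): e=[0,9,9] → #  [on edge]
    (5,7)@(11, 15): e=[4,9,5] → #
    (6,7)@(13, 15): e=[8,9,1] → #
    (7,7)@(15, 15): e=[12,9,-3] → ·
  covered (3 px):
    · · · · · · · ·
    · · · · · · · ·
    · · · · · · · ·
    · · · · · · · ·
    · · · · · · · ·
    · · · · · · · ·
    · · · · · · · ·
    · · · · # # # ·
T3:
  2·area = 40  (B↔C swapped to make it positive)
  edge (0, 10)→(10, 10): d=(10,0) top-left  bias=+0
  edge (10, 10)→(6, 14): d=(-4,4) right/bottom  bias=-1
  edge (6, 14)→(0, 10): d=(-6,-4) top-left  bias=+0
    (7,2)@(15, 5): e=[-50,0,90] → ·  [on edge]
    (6,3)@(13, 7): e=[-30,0,70] → ·  [on edge]
    (5,4)@(11, 9): e=[-10,0,50] → ·  [on edge]
    (1,5)@(3, 11): e=[10,24,6] → #
    (2,5)@(5, 11): e=[10,16,14] → #
    (3,5)@(7, 11): e=[10,8,22] → #
    (4,5)@(9, 11): e=[10,0,30] → ·  [on edge]
    (1,6)@(3, 13): e=[30,16,-6] → ·
    (2,6)@(5, 13): e=[30,8,2] → #
    (3,6)@(7, 13): e=[30,0,10] → ·  [on edge]
    (2,7)@(5, 15): e=[50,0,-10] → ·  [on edge]
  covered (4 px):
    · · · · · · · ·
    · · · · · · · ·
    · · · · · · · ·
    · · · · · · · ·
    · · · · · · · ·
    · # # # · · · ·
    · · # · · · · ·
    · · · · · · · ·

Result: 26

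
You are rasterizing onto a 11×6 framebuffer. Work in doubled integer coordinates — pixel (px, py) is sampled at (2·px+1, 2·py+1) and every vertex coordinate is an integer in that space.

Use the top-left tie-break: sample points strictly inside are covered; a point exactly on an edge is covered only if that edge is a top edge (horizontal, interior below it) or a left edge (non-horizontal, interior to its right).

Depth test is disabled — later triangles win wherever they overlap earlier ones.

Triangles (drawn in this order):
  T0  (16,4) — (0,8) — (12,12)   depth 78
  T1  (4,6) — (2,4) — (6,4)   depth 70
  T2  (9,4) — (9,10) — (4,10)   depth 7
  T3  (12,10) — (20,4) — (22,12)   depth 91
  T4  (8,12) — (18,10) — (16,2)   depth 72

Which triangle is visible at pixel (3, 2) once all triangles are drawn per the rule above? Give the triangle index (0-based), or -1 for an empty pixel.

T0:
  2·area = 112  (B↔C swapped to make it positive)
  edge (16, 4)→(12, 12): d=(-4,8) right/bottom  bias=-1
  edge (12, 12)→(0, 8): d=(-12,-4) top-left  bias=+0
  edge (0, 8)→(16, 4): d=(16,-4) top-left  bias=+0
    (6,2)@(13, 5): e=[20,88,4] → █
    (7,2)@(15, 5): e=[4,96,12] → █
    (8,2)@(17, 5): e=[-12,104,20] → ·
    (2,3)@(5, 7): e=[76,32,4] → █
    (3,3)@(7, 7): e=[60,40,12] → █
    (4,3)@(9, 7): e=[44,48,20] → █
    (5,3)@(11, 7): e=[28,56,28] → █
    (7,3)@(15, 7): e=[-4,72,44] → ·
    (1,4)@(3, 9): e=[84,0,28] → █  [on edge]
    (7,4)@(15, 9): e=[-12,48,76] → ·
    (1,5)@(3, 11): e=[76,-24,60] → ·
    (2,5)@(5, 11): e=[60,-16,68] → ·
    (4,5)@(9, 11): e=[28,0,84] → █  [on edge]
  covered (15 px):
    · · · · · · · · · · ·
    · · · · · · · · · · ·
    · · · · · · █ █ · · ·
    · · █ █ █ █ █ · · · ·
    · █ █ █ █ █ █ · · · ·
    · · · · █ █ · · · · ·
T1:
  2·area = 8
  edge (4, 6)→(2, 4): d=(-2,-2) top-left  bias=+0
  edge (2, 4)→(6, 4): d=(4,0) top-left  bias=+0
  edge (6, 4)→(4, 6): d=(-2,2) right/bottom  bias=-1
    (4,0)@(9, 1): e=[20,-12,0] → ·  [on edge]
    (0,1)@(1, 3): e=[0,-4,12] → ·  [on edge]
    (3,1)@(7, 3): e=[12,-4,0] → ·  [on edge]
    (1,2)@(3, 5): e=[0,4,4] → █  [on edge]
    (2,2)@(5, 5): e=[4,4,0] → ·  [on edge]
    (1,3)@(3, 7): e=[-4,12,0] → ·  [on edge]
    (2,3)@(5, 7): e=[0,12,-4] → ·  [on edge]
    (0,4)@(1, 9): e=[-12,20,0] → ·  [on edge]
    (3,4)@(7, 9): e=[0,20,-12] → ·  [on edge]
    (4,5)@(9, 11): e=[0,28,-20] → ·  [on edge]
  covered (1 px):
    · · · · · · · · · · ·
    · · · · · · · · · · ·
    · █ · · · · · · · · ·
    · · · · · · · · · · ·
    · · · · · · · · · · ·
    · · · · · · · · · · ·
T2:
  2·area = 30
  edge (9, 4)→(9, 10): d=(0,6) right/bottom  bias=-1
  edge (9, 10)→(4, 10): d=(-5,0) right/bottom  bias=-1
  edge (4, 10)→(9, 4): d=(5,-6) top-left  bias=+0
    (4,0)@(9, 1): e=[0,45,-15] → ·  [on edge]
    (4,1)@(9, 3): e=[0,35,-5] → ·  [on edge]
    (4,2)@(9, 5): e=[0,25,5] → ·  [on edge]
    (3,3)@(7, 7): e=[12,15,3] → █
    (4,3)@(9, 7): e=[0,15,15] → ·  [on edge]
    (2,4)@(5, 9): e=[24,5,1] → █
    (4,4)@(9, 9): e=[0,5,25] → ·  [on edge]
    (2,5)@(5, 11): e=[24,-5,11] → ·
    (3,5)@(7, 11): e=[12,-5,23] → ·
    (4,5)@(9, 11): e=[0,-5,35] → ·  [on edge]
  covered (3 px):
    · · · · · · · · · · ·
    · · · · · · · · · · ·
    · · · · · · · · · · ·
    · · · █ · · · · · · ·
    · · █ █ · · · · · · ·
    · · · · · · · · · · ·
T3:
  2·area = 76
  edge (12, 10)→(20, 4): d=(8,-6) top-left  bias=+0
  edge (20, 4)→(22, 12): d=(2,8) right/bottom  bias=-1
  edge (22, 12)→(12, 10): d=(-10,-2) top-left  bias=+0
    (9,2)@(19, 5): e=[2,10,64] → █
    (10,2)@(21, 5): e=[14,-6,68] → ·
    (8,3)@(17, 7): e=[6,30,40] → █
    (10,3)@(21, 7): e=[30,-2,48] → ·
    (3,4)@(7, 9): e=[-38,114,0] → ·  [on edge]
    (7,4)@(15, 9): e=[10,50,16] → █
    (10,4)@(21, 9): e=[46,2,28] → █
    (7,5)@(15, 11): e=[26,54,-4] → ·
    (8,5)@(17, 11): e=[38,38,0] → █  [on edge]
  covered (10 px):
    · · · · · · · · · · ·
    · · · · · · · · · · ·
    · · · · · · · · · █ ·
    · · · · · · · · █ █ ·
    · · · · · · · █ █ █ █
    · · · · · · · · █ █ █
T4:
  2·area = 84  (B↔C swapped to make it positive)
  edge (8, 12)→(16, 2): d=(8,-10) top-left  bias=+0
  edge (16, 2)→(18, 10): d=(2,8) right/bottom  bias=-1
  edge (18, 10)→(8, 12): d=(-10,2) right/bottom  bias=-1
    (7,2)@(15, 5): e=[14,14,56] → █
    (8,2)@(17, 5): e=[34,-2,52] → ·
    (6,3)@(13, 7): e=[10,34,40] → █
    (8,3)@(17, 7): e=[50,2,32] → █
    (9,3)@(19, 7): e=[70,-14,28] → ·
    (5,4)@(11, 9): e=[6,54,24] → █
    (9,4)@(19, 9): e=[86,-10,8] → ·
    (4,5)@(9, 11): e=[2,74,8] → █
    (6,5)@(13, 11): e=[42,42,0] → ·  [on edge]
    (7,5)@(15, 11): e=[62,26,-4] → ·
    (8,5)@(17, 11): e=[82,10,-8] → ·
  covered (10 px):
    · · · · · · · · · · ·
    · · · · · · · · · · ·
    · · · · · · · █ · · ·
    · · · · · · █ █ █ · ·
    · · · · · █ █ █ █ · ·
    · · · · █ █ · · · · ·

Z-buffer (winner per pixel, '.' = empty):
  . . . . . . . . . . .
  . . . . . . . . . . .
  . 1 . . . . 0 4 . 3 .
  . . 0 2 0 0 4 4 4 3 .
  . 0 2 2 0 4 4 4 4 3 3
  . . . . 4 4 . . 3 3 3

Result: -1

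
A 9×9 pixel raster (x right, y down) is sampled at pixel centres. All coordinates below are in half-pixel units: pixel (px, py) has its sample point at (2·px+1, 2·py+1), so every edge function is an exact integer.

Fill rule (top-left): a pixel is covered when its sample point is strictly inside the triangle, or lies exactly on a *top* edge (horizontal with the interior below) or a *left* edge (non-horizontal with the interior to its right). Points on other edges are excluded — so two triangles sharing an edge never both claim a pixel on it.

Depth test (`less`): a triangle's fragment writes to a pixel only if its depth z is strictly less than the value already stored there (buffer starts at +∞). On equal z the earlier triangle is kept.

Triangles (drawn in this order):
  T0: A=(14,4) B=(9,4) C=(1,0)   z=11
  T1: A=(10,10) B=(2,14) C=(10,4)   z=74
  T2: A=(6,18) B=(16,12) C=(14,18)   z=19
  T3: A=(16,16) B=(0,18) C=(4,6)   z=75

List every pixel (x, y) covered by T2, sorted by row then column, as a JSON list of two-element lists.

T0:
  2·area = 20
  edge (14, 4)→(9, 4): d=(-5,0) right/bottom  bias=-1
  edge (9, 4)→(1, 0): d=(-8,-4) top-left  bias=+0
  edge (1, 0)→(14, 4): d=(13,4) right/bottom  bias=-1
    (1,0)@(3, 1): e=[15,0,5] → #  [on edge]
    (2,0)@(5, 1): e=[15,8,-3] → ·
    (1,1)@(3, 3): e=[5,-16,31] → ·
    (3,1)@(7, 3): e=[5,0,15] → #  [on edge]
    (4,1)@(9, 3): e=[5,8,7] → #
    (5,1)@(11, 3): e=[5,16,-1] → ·
    (3,2)@(7, 5): e=[-5,-16,41] → ·
    (4,2)@(9, 5): e=[-5,-8,33] → ·
    (5,2)@(11, 5): e=[-5,0,25] → ·  [on edge]
    (7,3)@(15, 7): e=[-15,0,35] → ·  [on edge]
  covered (3 px):
    · # · · · · · · ·
    · · · # # · · · ·
    · · · · · · · · ·
    · · · · · · · · ·
    · · · · · · · · ·
    · · · · · · · · ·
    · · · · · · · · ·
    · · · · · · · · ·
    · · · · · · · · ·
T1:
  2·area = 48
  edge (10, 10)→(2, 14): d=(-8,4) right/bottom  bias=-1
  edge (2, 14)→(10, 4): d=(8,-10) top-left  bias=+0
  edge (10, 4)→(10, 10): d=(0,6) right/bottom  bias=-1
    (4,3)@(9, 7): e=[28,14,6] → #
    (5,3)@(11, 7): e=[20,34,-6] → ·
    (3,4)@(7, 9): e=[20,10,18] → #
    (5,4)@(11, 9): e=[4,50,-6] → ·
    (2,5)@(5, 11): e=[12,6,30] → #
    (4,5)@(9, 11): e=[-4,46,6] → ·
    (1,6)@(3, 13): e=[4,2,42] → #
    (2,6)@(5, 13): e=[-4,22,30] → ·
    (3,6)@(7, 13): e=[-12,42,18] → ·
    (1,7)@(3, 15): e=[-12,18,42] → ·
  covered (6 px):
    · · · · · · · · ·
    · · · · · · · · ·
    · · · · · · · · ·
    · · · · # · · · ·
    · · · # # · · · ·
    · · # # · · · · ·
    · # · · · · · · ·
    · · · · · · · · ·
    · · · · · · · · ·
T2:
  2·area = 48
  edge (6, 18)→(16, 12): d=(10,-6) top-left  bias=+0
  edge (16, 12)→(14, 18): d=(-2,6) right/bottom  bias=-1
  edge (14, 18)→(6, 18): d=(-8,0) right/bottom  bias=-1
    (8,4)@(17, 9): e=[-24,0,72] → ·  [on edge]
    (7,6)@(15, 13): e=[4,4,40] → #
    (8,6)@(17, 13): e=[16,-8,40] → ·
    (5,7)@(11, 15): e=[0,24,24] → #  [on edge]
    (6,7)@(13, 15): e=[12,12,24] → #
    (7,7)@(15, 15): e=[24,0,24] → ·  [on edge]
    (4,8)@(9, 17): e=[8,32,8] → #
    (7,8)@(15, 17): e=[44,-4,8] → ·
  covered (6 px):
    · · · · · · · · ·
    · · · · · · · · ·
    · · · · · · · · ·
    · · · · · · · · ·
    · · · · · · · · ·
    · · · · · · · · ·
    · · · · · · · # ·
    · · · · · # # · ·
    · · · · # # # · ·
T3:
  2·area = 184
  edge (16, 16)→(0, 18): d=(-16,2) right/bottom  bias=-1
  edge (0, 18)→(4, 6): d=(4,-12) top-left  bias=+0
  edge (4, 6)→(16, 16): d=(12,10) right/bottom  bias=-1
    (2,1)@(5, 3): e=[230,0,-46] → ·  [on edge]
    (2,3)@(5, 7): e=[166,16,2] → #
    (3,3)@(7, 7): e=[162,40,-18] → ·
    (1,4)@(3, 9): e=[138,0,46] → #  [on edge]
    (3,4)@(7, 9): e=[130,48,6] → #
    (4,4)@(9, 9): e=[126,72,-14] → ·
    (1,5)@(3, 11): e=[106,8,70] → #
    (4,5)@(9, 11): e=[94,80,10] → #
    (5,5)@(11, 11): e=[90,104,-10] → ·
    (1,6)@(3, 13): e=[74,16,94] → #
    (5,6)@(11, 13): e=[58,112,14] → #
    (6,6)@(13, 13): e=[54,136,-6] → ·
    (0,7)@(1, 15): e=[46,0,138] → #  [on edge]
  covered (24 px):
    · · · · · · · · ·
    · · · · · · · · ·
    · · · · · · · · ·
    · · # · · · · · ·
    · # # # · · · · ·
    · # # # # · · · ·
    · # # # # # · · ·
    # # # # # # # · ·
    # # # # · · · · ·

Answer: [[7,6],[5,7],[6,7],[4,8],[5,8],[6,8]]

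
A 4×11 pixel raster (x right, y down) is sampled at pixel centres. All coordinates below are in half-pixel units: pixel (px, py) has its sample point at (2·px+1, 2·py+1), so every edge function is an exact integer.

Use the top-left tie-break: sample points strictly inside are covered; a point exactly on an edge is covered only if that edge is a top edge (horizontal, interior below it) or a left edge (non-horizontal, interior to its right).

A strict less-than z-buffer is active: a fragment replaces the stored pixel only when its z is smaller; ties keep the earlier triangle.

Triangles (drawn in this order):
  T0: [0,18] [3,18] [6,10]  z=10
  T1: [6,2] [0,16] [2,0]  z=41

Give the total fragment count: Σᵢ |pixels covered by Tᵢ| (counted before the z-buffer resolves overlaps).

T0:
  2·area = 24  (B↔C swapped to make it positive)
  edge (0, 18)→(6, 10): d=(6,-8) top-left  bias=+0
  edge (6, 10)→(3, 18): d=(-3,8) right/bottom  bias=-1
  edge (3, 18)→(0, 18): d=(-3,0) right/bottom  bias=-1
    (1,7)@(3, 15): e=[6,9,9] → #
    (2,7)@(5, 15): e=[22,-7,9] → ·
    (0,8)@(1, 17): e=[2,19,3] → #
    (2,8)@(5, 17): e=[34,-13,3] → ·
    (0,9)@(1, 19): e=[14,13,-3] → ·
    (1,9)@(3, 19): e=[30,-3,-3] → ·
  covered (3 px):
    · · · ·
    · · · ·
    · · · ·
    · · · ·
    · · · ·
    · · · ·
    · · · ·
    · # · ·
    # # · ·
    · · · ·
    · · · ·
T1:
  2·area = 68
  edge (6, 2)→(0, 16): d=(-6,14) right/bottom  bias=-1
  edge (0, 16)→(2, 0): d=(2,-16) top-left  bias=+0
  edge (2, 0)→(6, 2): d=(4,2) right/bottom  bias=-1
    (1,0)@(3, 1): e=[48,18,2] → #
    (2,0)@(5, 1): e=[20,50,-2] → ·
    (1,1)@(3, 3): e=[36,22,10] → #
    (2,1)@(5, 3): e=[8,54,6] → #
    (3,1)@(7, 3): e=[-20,86,2] → ·
    (1,2)@(3, 5): e=[24,26,18] → #
    (2,2)@(5, 5): e=[-4,58,14] → ·
    (1,3)@(3, 7): e=[12,30,26] → #
    (2,3)@(5, 7): e=[-16,62,22] → ·
    (0,4)@(1, 9): e=[28,2,38] → #
    (1,4)@(3, 9): e=[0,34,34] → ·  [on edge]
    (0,5)@(1, 11): e=[16,6,46] → #
  covered (8 px):
    · # · ·
    · # # ·
    · # · ·
    · # · ·
    # · · ·
    # · · ·
    # · · ·
    · · · ·
    · · · ·
    · · · ·
    · · · ·

Answer: 11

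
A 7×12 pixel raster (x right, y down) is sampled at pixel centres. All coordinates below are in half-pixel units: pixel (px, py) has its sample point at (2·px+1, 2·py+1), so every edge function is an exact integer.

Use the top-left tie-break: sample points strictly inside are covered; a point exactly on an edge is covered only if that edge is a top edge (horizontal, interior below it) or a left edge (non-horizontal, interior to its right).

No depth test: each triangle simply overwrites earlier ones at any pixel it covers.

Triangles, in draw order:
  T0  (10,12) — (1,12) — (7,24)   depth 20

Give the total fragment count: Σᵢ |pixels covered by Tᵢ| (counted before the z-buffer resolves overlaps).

T0:
  2·area = 108  (B↔C swapped to make it positive)
  edge (10, 12)→(7, 24): d=(-3,12) right/bottom  bias=-1
  edge (7, 24)→(1, 12): d=(-6,-12) top-left  bias=+0
  edge (1, 12)→(10, 12): d=(9,0) top-left  bias=+0
    (1,6)@(3, 13): e=[81,18,9] → X
    (2,6)@(5, 13): e=[57,42,9] → X
    (3,6)@(7, 13): e=[33,66,9] → X
    (4,6)@(9, 13): e=[9,90,9] → X
    (5,6)@(11, 13): e=[-15,114,9] → .
    (1,7)@(3, 15): e=[75,6,27] → X
    (5,7)@(11, 15): e=[-21,102,27] → .
    (1,8)@(3, 17): e=[69,-6,45] → .
    (2,8)@(5, 17): e=[45,18,45] → X
    (4,8)@(9, 17): e=[-3,66,45] → .
    (2,9)@(5, 19): e=[39,6,63] → X
    (4,9)@(9, 19): e=[-9,54,63] → .
  covered (14 px):
    . . . . . . .
    . . . . . . .
    . . . . . . .
    . . . . . . .
    . . . . . . .
    . . . . . . .
    . X X X X . .
    . X X X X . .
    . . X X . . .
    . . X X . . .
    . . . X . . .
    . . . X . . .

Answer: 14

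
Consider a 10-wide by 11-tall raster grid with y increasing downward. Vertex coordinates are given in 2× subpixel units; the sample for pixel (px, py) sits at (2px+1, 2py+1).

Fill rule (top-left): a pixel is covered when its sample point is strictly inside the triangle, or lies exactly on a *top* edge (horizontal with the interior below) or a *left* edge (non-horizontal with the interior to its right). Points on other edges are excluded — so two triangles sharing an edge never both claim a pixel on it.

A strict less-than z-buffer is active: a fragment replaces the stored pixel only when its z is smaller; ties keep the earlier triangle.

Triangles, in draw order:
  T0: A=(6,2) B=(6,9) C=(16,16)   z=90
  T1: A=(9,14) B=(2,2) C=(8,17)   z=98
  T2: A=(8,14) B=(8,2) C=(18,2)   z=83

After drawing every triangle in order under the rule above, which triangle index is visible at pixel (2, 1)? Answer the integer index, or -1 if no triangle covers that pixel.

T0:
  2·area = 70  (B↔C swapped to make it positive)
  edge (6, 2)→(16, 16): d=(10,14) right/bottom  bias=-1
  edge (16, 16)→(6, 9): d=(-10,-7) top-left  bias=+0
  edge (6, 9)→(6, 2): d=(0,-7) top-left  bias=+0
    (3,2)@(7, 5): e=[16,47,7] → #
    (4,2)@(9, 5): e=[-12,61,21] → ·
    (3,3)@(7, 7): e=[36,27,7] → #
    (4,3)@(9, 7): e=[8,41,21] → #
    (5,3)@(11, 7): e=[-20,55,35] → ·
    (3,4)@(7, 9): e=[56,7,7] → #
    (5,4)@(11, 9): e=[0,35,35] → ·  [on edge]
    (3,5)@(7, 11): e=[76,-13,7] → ·
    (4,5)@(9, 11): e=[48,1,21] → #
    (5,5)@(11, 11): e=[20,15,35] → #
    (6,5)@(13, 11): e=[-8,29,49] → ·
    (4,6)@(9, 13): e=[68,-19,21] → ·
  covered (9 px):
    · · · · · · · · · ·
    · · · · · · · · · ·
    · · · # · · · · · ·
    · · · # # · · · · ·
    · · · # # · · · · ·
    · · · · # # · · · ·
    · · · · · · # · · ·
    · · · · · · · # · ·
    · · · · · · · · · ·
    · · · · · · · · · ·
    · · · · · · · · · ·
T1:
  2·area = 33  (B↔C swapped to make it positive)
  edge (9, 14)→(8, 17): d=(-1,3) right/bottom  bias=-1
  edge (8, 17)→(2, 2): d=(-6,-15) top-left  bias=+0
  edge (2, 2)→(9, 14): d=(7,12) right/bottom  bias=-1
    (2,4)@(5, 9): e=[17,3,13] → #
    (3,4)@(7, 9): e=[11,33,-11] → ·
    (2,5)@(5, 11): e=[15,-9,27] → ·
    (3,5)@(7, 11): e=[9,21,3] → #
    (4,5)@(9, 11): e=[3,51,-21] → ·
    (3,6)@(7, 13): e=[7,9,17] → #
    (4,6)@(9, 13): e=[1,39,-7] → ·
    (3,7)@(7, 15): e=[5,-3,31] → ·
  covered (3 px):
    · · · · · · · · · ·
    · · · · · · · · · ·
    · · · · · · · · · ·
    · · · · · · · · · ·
    · · # · · · · · · ·
    · · · # · · · · · ·
    · · · # · · · · · ·
    · · · · · · · · · ·
    · · · · · · · · · ·
    · · · · · · · · · ·
    · · · · · · · · · ·
T2:
  2·area = 120
  edge (8, 14)→(8, 2): d=(0,-12) top-left  bias=+0
  edge (8, 2)→(18, 2): d=(10,0) top-left  bias=+0
  edge (18, 2)→(8, 14): d=(-10,12) right/bottom  bias=-1
    (4,1)@(9, 3): e=[12,10,98] → #
    (5,1)@(11, 3): e=[36,10,74] → #
    (6,1)@(13, 3): e=[60,10,50] → #
    (7,1)@(15, 3): e=[84,10,26] → #
    (8,1)@(17, 3): e=[108,10,2] → #
    (9,1)@(19, 3): e=[132,10,-22] → ·
    (4,2)@(9, 5): e=[12,30,78] → #
    (8,2)@(17, 5): e=[108,30,-18] → ·
    (4,3)@(9, 7): e=[12,50,58] → #
    (7,3)@(15, 7): e=[84,50,-14] → ·
    (4,4)@(9, 9): e=[12,70,38] → #
    (6,4)@(13, 9): e=[60,70,-10] → ·
  covered (15 px):
    · · · · · · · · · ·
    · · · · # # # # # ·
    · · · · # # # # · ·
    · · · · # # # · · ·
    · · · · # # · · · ·
    · · · · # · · · · ·
    · · · · · · · · · ·
    · · · · · · · · · ·
    · · · · · · · · · ·
    · · · · · · · · · ·
    · · · · · · · · · ·

Z-buffer (winner per pixel, '.' = empty):
  . . . . . . . . . .
  . . . . 2 2 2 2 2 .
  . . . 0 2 2 2 2 . .
  . . . 0 2 2 2 . . .
  . . 1 0 2 2 . . . .
  . . . 1 2 0 . . . .
  . . . 1 . . 0 . . .
  . . . . . . . 0 . .
  . . . . . . . . . .
  . . . . . . . . . .
  . . . . . . . . . .

Result: -1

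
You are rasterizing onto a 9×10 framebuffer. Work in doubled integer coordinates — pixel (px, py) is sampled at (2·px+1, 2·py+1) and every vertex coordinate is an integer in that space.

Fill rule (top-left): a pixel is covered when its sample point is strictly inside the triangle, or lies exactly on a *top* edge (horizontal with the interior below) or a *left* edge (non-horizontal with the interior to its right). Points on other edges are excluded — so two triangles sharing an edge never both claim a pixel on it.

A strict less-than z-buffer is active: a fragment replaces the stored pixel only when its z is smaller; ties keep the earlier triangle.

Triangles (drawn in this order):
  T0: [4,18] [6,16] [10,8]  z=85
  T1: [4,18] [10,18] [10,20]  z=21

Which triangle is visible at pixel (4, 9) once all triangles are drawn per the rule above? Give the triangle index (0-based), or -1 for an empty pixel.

T0:
  2·area = 8  (B↔C swapped to make it positive)
  edge (4, 18)→(10, 8): d=(6,-10) top-left  bias=+0
  edge (10, 8)→(6, 16): d=(-4,8) right/bottom  bias=-1
  edge (6, 16)→(4, 18): d=(-2,2) right/bottom  bias=-1
    (6,1)@(13, 3): e=[0,-4,12] → .  [on edge]
    (8,2)@(17, 5): e=[52,-44,0] → .  [on edge]
    (7,3)@(15, 7): e=[44,-36,0] → .  [on edge]
    (6,4)@(13, 9): e=[36,-28,0] → .  [on edge]
    (5,5)@(11, 11): e=[28,-20,0] → .  [on edge]
    (3,6)@(7, 13): e=[0,4,4] → X  [on edge]
    (4,6)@(9, 13): e=[20,-12,0] → .  [on edge]
    (3,7)@(7, 15): e=[12,-4,0] → .  [on edge]
    (2,8)@(5, 17): e=[4,4,0] → .  [on edge]
    (1,9)@(3, 19): e=[-4,12,0] → .  [on edge]
  covered (1 px):
    . . . . . . . . .
    . . . . . . . . .
    . . . . . . . . .
    . . . . . . . . .
    . . . . . . . . .
    . . . . . . . . .
    . . . X . . . . .
    . . . . . . . . .
    . . . . . . . . .
    . . . . . . . . .
T1:
  2·area = 12
  edge (4, 18)→(10, 18): d=(6,0) top-left  bias=+0
  edge (10, 18)→(10, 20): d=(0,2) right/bottom  bias=-1
  edge (10, 20)→(4, 18): d=(-6,-2) top-left  bias=+0
    (0,8)@(1, 17): e=[-6,18,0] → .  [on edge]
    (3,9)@(7, 19): e=[6,6,0] → X  [on edge]
    (4,9)@(9, 19): e=[6,2,4] → X
    (5,9)@(11, 19): e=[6,-2,8] → .
  covered (2 px):
    . . . . . . . . .
    . . . . . . . . .
    . . . . . . . . .
    . . . . . . . . .
    . . . . . . . . .
    . . . . . . . . .
    . . . . . . . . .
    . . . . . . . . .
    . . . . . . . . .
    . . . X X . . . .

Z-buffer (winner per pixel, '.' = empty):
  . . . . . . . . .
  . . . . . . . . .
  . . . . . . . . .
  . . . . . . . . .
  . . . . . . . . .
  . . . . . . . . .
  . . . 0 . . . . .
  . . . . . . . . .
  . . . . . . . . .
  . . . 1 1 . . . .

Answer: 1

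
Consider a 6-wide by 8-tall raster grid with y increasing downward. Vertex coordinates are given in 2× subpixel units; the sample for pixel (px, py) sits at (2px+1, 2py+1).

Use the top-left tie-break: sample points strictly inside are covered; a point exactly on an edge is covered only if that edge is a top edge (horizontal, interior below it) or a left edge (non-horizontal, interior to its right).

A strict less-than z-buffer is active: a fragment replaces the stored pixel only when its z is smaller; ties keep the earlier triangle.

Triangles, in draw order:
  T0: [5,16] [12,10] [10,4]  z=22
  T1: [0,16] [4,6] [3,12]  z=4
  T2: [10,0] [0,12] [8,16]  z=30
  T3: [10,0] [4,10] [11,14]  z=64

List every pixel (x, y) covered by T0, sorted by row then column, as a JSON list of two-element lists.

T0:
  2·area = 54  (B↔C swapped to make it positive)
  edge (5, 16)→(10, 4): d=(5,-12) top-left  bias=+0
  edge (10, 4)→(12, 10): d=(2,6) right/bottom  bias=-1
  edge (12, 10)→(5, 16): d=(-7,6) right/bottom  bias=-1
    (4,0)@(9, 1): e=[-27,0,81] → .  [on edge]
    (4,3)@(9, 7): e=[3,12,39] → X
    (5,3)@(11, 7): e=[27,0,27] → .  [on edge]
    (4,4)@(9, 9): e=[13,16,25] → X
    (5,4)@(11, 9): e=[37,4,13] → X
    (4,5)@(9, 11): e=[23,20,11] → X
    (5,5)@(11, 11): e=[47,8,-1] → .
    (3,6)@(7, 13): e=[9,36,9] → X
    (4,6)@(9, 13): e=[33,24,-3] → .
    (3,7)@(7, 15): e=[19,40,-5] → .
  covered (5 px):
    . . . . . .
    . . . . . .
    . . . . . .
    . . . . X .
    . . . . X X
    . . . . X .
    . . . X . .
    . . . . . .
T1:
  2·area = 14
  edge (0, 16)→(4, 6): d=(4,-10) top-left  bias=+0
  edge (4, 6)→(3, 12): d=(-1,6) right/bottom  bias=-1
  edge (3, 12)→(0, 16): d=(-3,4) right/bottom  bias=-1
    (1,4)@(3, 9): e=[2,3,9] → X
    (2,4)@(5, 9): e=[22,-9,1] → .
    (1,5)@(3, 11): e=[10,1,3] → X
    (2,5)@(5, 11): e=[30,-11,-5] → .
    (1,6)@(3, 13): e=[18,-1,-3] → .
  covered (2 px):
    . . . . . .
    . . . . . .
    . . . . . .
    . . . . . .
    . X . . . .
    . X . . . .
    . . . . . .
    . . . . . .
T2:
  2·area = 136  (B↔C swapped to make it positive)
  edge (10, 0)→(8, 16): d=(-2,16) right/bottom  bias=-1
  edge (8, 16)→(0, 12): d=(-8,-4) top-left  bias=+0
  edge (0, 12)→(10, 0): d=(10,-12) top-left  bias=+0
    (4,1)@(9, 3): e=[10,108,18] → X
    (5,1)@(11, 3): e=[-22,116,42] → .
    (3,2)@(7, 5): e=[38,84,14] → X
    (5,2)@(11, 5): e=[-26,100,62] → .
    (2,3)@(5, 7): e=[66,60,10] → X
    (5,3)@(11, 7): e=[-30,84,82] → .
    (1,4)@(3, 9): e=[94,36,6] → X
    (4,4)@(9, 9): e=[-2,60,78] → .
    (0,5)@(1, 11): e=[122,12,2] → X
    (4,5)@(9, 11): e=[-6,44,98] → .
    (0,6)@(1, 13): e=[118,-4,22] → .
    (1,6)@(3, 13): e=[86,4,46] → X
  covered (17 px):
    . . . . . .
    . . . . X .
    . . . X X .
    . . X X X .
    . X X X . .
    X X X X . .
    . X X X . .
    . . . X . .
T3:
  2·area = 94  (B↔C swapped to make it positive)
  edge (10, 0)→(11, 14): d=(1,14) right/bottom  bias=-1
  edge (11, 14)→(4, 10): d=(-7,-4) top-left  bias=+0
  edge (4, 10)→(10, 0): d=(6,-10) top-left  bias=+0
    (4,1)@(9, 3): e=[17,69,8] → X
    (5,1)@(11, 3): e=[-11,77,28] → .
    (3,2)@(7, 5): e=[47,47,0] → X  [on edge]
    (5,2)@(11, 5): e=[-9,63,40] → .
    (3,3)@(7, 7): e=[49,33,12] → X
    (5,3)@(11, 7): e=[-7,49,52] → .
    (2,4)@(5, 9): e=[79,11,4] → X
    (5,4)@(11, 9): e=[-5,35,64] → .
    (2,5)@(5, 11): e=[81,-3,16] → .
    (3,5)@(7, 11): e=[53,5,36] → X
    (5,5)@(11, 11): e=[-3,21,76] → .
    (3,6)@(7, 13): e=[55,-9,48] → .
    (0,7)@(1, 15): e=[141,-47,0] → .  [on edge]
  covered (10 px):
    . . . . . .
    . . . . X .
    . . . X X .
    . . . X X .
    . . X X X .
    . . . X X .
    . . . . . .
    . . . . . .

Result: [[4,3],[4,4],[5,4],[4,5],[3,6]]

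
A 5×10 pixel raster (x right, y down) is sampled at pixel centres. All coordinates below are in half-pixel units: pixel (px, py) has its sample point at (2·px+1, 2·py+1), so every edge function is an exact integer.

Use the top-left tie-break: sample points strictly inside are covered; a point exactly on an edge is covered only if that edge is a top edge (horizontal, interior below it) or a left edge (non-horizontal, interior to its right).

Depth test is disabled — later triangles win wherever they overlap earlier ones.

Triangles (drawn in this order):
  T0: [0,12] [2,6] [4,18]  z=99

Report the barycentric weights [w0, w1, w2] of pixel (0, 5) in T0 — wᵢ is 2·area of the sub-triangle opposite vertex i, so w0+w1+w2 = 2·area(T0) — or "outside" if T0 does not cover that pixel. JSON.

T0:
  2·area = 36
  edge (0, 12)→(2, 6): d=(2,-6) top-left  bias=+0
  edge (2, 6)→(4, 18): d=(2,12) right/bottom  bias=-1
  edge (4, 18)→(0, 12): d=(-4,-6) top-left  bias=+0
    (1,1)@(3, 3): e=[0,-18,54] → ·  [on edge]
    (0,4)@(1, 9): e=[0,18,18] → #  [on edge]
    (1,4)@(3, 9): e=[12,-6,30] → ·
    (0,5)@(1, 11): e=[4,22,10] → #
    (1,5)@(3, 11): e=[16,-2,22] → ·
    (0,6)@(1, 13): e=[8,26,2] → #
    (1,6)@(3, 13): e=[20,2,14] → #
    (2,6)@(5, 13): e=[32,-22,26] → ·
    (0,7)@(1, 15): e=[12,30,-6] → ·
    (1,7)@(3, 15): e=[24,6,6] → #
    (2,7)@(5, 15): e=[36,-18,18] → ·
    (1,8)@(3, 17): e=[28,10,-2] → ·
  covered (5 px):
    · · · · ·
    · · · · ·
    · · · · ·
    · · · · ·
    # · · · ·
    # · · · ·
    # # · · ·
    · # · · ·
    · · · · ·
    · · · · ·

Final: [22,10,4]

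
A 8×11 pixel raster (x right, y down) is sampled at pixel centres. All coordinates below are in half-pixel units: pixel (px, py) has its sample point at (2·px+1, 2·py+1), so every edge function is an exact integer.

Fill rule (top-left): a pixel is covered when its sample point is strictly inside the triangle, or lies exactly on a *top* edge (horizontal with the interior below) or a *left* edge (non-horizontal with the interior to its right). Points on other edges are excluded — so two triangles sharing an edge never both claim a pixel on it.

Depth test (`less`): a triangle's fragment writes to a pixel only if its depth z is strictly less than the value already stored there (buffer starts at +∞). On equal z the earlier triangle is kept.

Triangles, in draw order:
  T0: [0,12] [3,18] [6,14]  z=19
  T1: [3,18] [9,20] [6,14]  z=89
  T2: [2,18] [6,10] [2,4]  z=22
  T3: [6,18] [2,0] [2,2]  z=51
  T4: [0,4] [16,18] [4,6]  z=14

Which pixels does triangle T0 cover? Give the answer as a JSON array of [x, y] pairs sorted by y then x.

T0:
  2·area = 30  (B↔C swapped to make it positive)
  edge (0, 12)→(6, 14): d=(6,2) right/bottom  bias=-1
  edge (6, 14)→(3, 18): d=(-3,4) right/bottom  bias=-1
  edge (3, 18)→(0, 12): d=(-3,-6) top-left  bias=+0
    (0,6)@(1, 13): e=[4,23,3] → #
    (1,6)@(3, 13): e=[0,15,15] → ·  [on edge]
    (0,7)@(1, 15): e=[16,17,-3] → ·
    (1,7)@(3, 15): e=[12,9,9] → #
    (2,7)@(5, 15): e=[8,1,21] → #
    (3,7)@(7, 15): e=[4,-7,33] → ·
    (4,7)@(9, 15): e=[0,-15,45] → ·  [on edge]
    (1,8)@(3, 17): e=[24,3,3] → #
    (2,8)@(5, 17): e=[20,-5,15] → ·
    (7,8)@(15, 17): e=[0,-45,75] → ·  [on edge]
    (1,9)@(3, 19): e=[36,-3,-3] → ·
  covered (4 px):
    · · · · · · · ·
    · · · · · · · ·
    · · · · · · · ·
    · · · · · · · ·
    · · · · · · · ·
    · · · · · · · ·
    # · · · · · · ·
    · # # · · · · ·
    · # · · · · · ·
    · · · · · · · ·
    · · · · · · · ·
T1:
  2·area = 30  (B↔C swapped to make it positive)
  edge (3, 18)→(6, 14): d=(3,-4) top-left  bias=+0
  edge (6, 14)→(9, 20): d=(3,6) right/bottom  bias=-1
  edge (9, 20)→(3, 18): d=(-6,-2) top-left  bias=+0
    (2,8)@(5, 17): e=[5,15,10] → #
    (3,8)@(7, 17): e=[13,3,14] → #
    (4,8)@(9, 17): e=[21,-9,18] → ·
    (2,9)@(5, 19): e=[11,21,-2] → ·
    (3,9)@(7, 19): e=[19,9,2] → #
    (4,9)@(9, 19): e=[27,-3,6] → ·
    (3,10)@(7, 21): e=[25,15,-10] → ·
  covered (3 px):
    · · · · · · · ·
    · · · · · · · ·
    · · · · · · · ·
    · · · · · · · ·
    · · · · · · · ·
    · · · · · · · ·
    · · · · · · · ·
    · · · · · · · ·
    · · # # · · · ·
    · · · # · · · ·
    · · · · · · · ·
T2:
  2·area = 56  (B↔C swapped to make it positive)
  edge (2, 18)→(2, 4): d=(0,-14) top-left  bias=+0
  edge (2, 4)→(6, 10): d=(4,6) right/bottom  bias=-1
  edge (6, 10)→(2, 18): d=(-4,8) right/bottom  bias=-1
    (1,3)@(3, 7): e=[14,6,36] → #
    (2,3)@(5, 7): e=[42,-6,20] → ·
    (1,4)@(3, 9): e=[14,14,28] → #
    (2,4)@(5, 9): e=[42,2,12] → #
    (3,4)@(7, 9): e=[70,-10,-4] → ·
    (1,5)@(3, 11): e=[14,22,20] → #
    (3,5)@(7, 11): e=[70,-2,-12] → ·
    (1,6)@(3, 13): e=[14,30,12] → #
    (2,6)@(5, 13): e=[42,18,-4] → ·
    (1,7)@(3, 15): e=[14,38,4] → #
    (2,7)@(5, 15): e=[42,26,-12] → ·
    (1,8)@(3, 17): e=[14,46,-4] → ·
  covered (7 px):
    · · · · · · · ·
    · · · · · · · ·
    · · · · · · · ·
    · # · · · · · ·
    · # # · · · · ·
    · # # · · · · ·
    · # · · · · · ·
    · # · · · · · ·
    · · · · · · · ·
    · · · · · · · ·
    · · · · · · · ·
T3:
  2·area = 8  (B↔C swapped to make it positive)
  edge (6, 18)→(2, 2): d=(-4,-16) top-left  bias=+0
  edge (2, 2)→(2, 0): d=(0,-2) top-left  bias=+0
  edge (2, 0)→(6, 18): d=(4,18) right/bottom  bias=-1
    (1,2)@(3, 5): e=[4,2,2] → #
    (2,2)@(5, 5): e=[36,6,-34] → ·
    (1,3)@(3, 7): e=[-4,2,10] → ·
  covered (1 px):
    · · · · · · · ·
    · · · · · · · ·
    · # · · · · · ·
    · · · · · · · ·
    · · · · · · · ·
    · · · · · · · ·
    · · · · · · · ·
    · · · · · · · ·
    · · · · · · · ·
    · · · · · · · ·
    · · · · · · · ·
T4:
  2·area = 24  (B↔C swapped to make it positive)
  edge (0, 4)→(4, 6): d=(4,2) right/bottom  bias=-1
  edge (4, 6)→(16, 18): d=(12,12) right/bottom  bias=-1
  edge (16, 18)→(0, 4): d=(-16,-14) top-left  bias=+0
    (0,1)@(1, 3): e=[-6,0,30] → ·  [on edge]
    (1,2)@(3, 5): e=[-2,0,26] → ·  [on edge]
    (2,3)@(5, 7): e=[2,0,22] → ·  [on edge]
    (3,4)@(7, 9): e=[6,0,18] → ·  [on edge]
    (4,5)@(9, 11): e=[10,0,14] → ·  [on edge]
    (5,6)@(11, 13): e=[14,0,10] → ·  [on edge]
    (6,7)@(13, 15): e=[18,0,6] → ·  [on edge]
    (7,8)@(15, 17): e=[22,0,2] → ·  [on edge]
  covered (0 px):
    · · · · · · · ·
    · · · · · · · ·
    · · · · · · · ·
    · · · · · · · ·
    · · · · · · · ·
    · · · · · · · ·
    · · · · · · · ·
    · · · · · · · ·
    · · · · · · · ·
    · · · · · · · ·
    · · · · · · · ·

Final: [[0,6],[1,7],[2,7],[1,8]]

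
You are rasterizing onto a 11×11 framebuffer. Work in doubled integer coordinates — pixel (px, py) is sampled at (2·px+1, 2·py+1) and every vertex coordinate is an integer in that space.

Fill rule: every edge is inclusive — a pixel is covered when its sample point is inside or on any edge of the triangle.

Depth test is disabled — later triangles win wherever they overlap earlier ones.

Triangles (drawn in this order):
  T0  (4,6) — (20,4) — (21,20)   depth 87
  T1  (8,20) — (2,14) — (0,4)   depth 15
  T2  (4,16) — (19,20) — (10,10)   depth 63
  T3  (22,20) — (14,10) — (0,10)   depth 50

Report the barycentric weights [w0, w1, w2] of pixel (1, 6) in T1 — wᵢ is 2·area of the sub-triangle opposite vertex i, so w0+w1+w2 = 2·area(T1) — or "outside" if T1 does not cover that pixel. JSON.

T0:
  2·area = 258
  edge (4, 6)→(20, 4): d=(16,-2) inclusive
  edge (20, 4)→(21, 20): d=(1,16) inclusive
  edge (21, 20)→(4, 6): d=(-17,-14) inclusive
    (6,2)@(13, 5): e=[2,113,143] → █
    (7,2)@(15, 5): e=[6,81,171] → █
    (8,2)@(17, 5): e=[10,49,199] → █
    (9,2)@(19, 5): e=[14,17,227] → █
    (10,2)@(21, 5): e=[18,-15,255] → ·
    (3,3)@(7, 7): e=[22,211,25] → █
    (4,3)@(9, 7): e=[26,179,53] → █
    (5,3)@(11, 7): e=[30,147,81] → █
    (10,3)@(21, 7): e=[50,-13,221] → ·
    (3,4)@(7, 9): e=[54,213,-9] → ·
    (4,4)@(9, 9): e=[58,181,19] → █
    (10,4)@(21, 9): e=[82,-11,187] → ·
  covered (30 px):
    · · · · · · · · · · ·
    · · · · · · · · · · ·
    · · · · · · █ █ █ █ ·
    · · · █ █ █ █ █ █ █ ·
    · · · · █ █ █ █ █ █ ·
    · · · · · █ █ █ █ █ ·
    · · · · · · █ █ █ █ ·
    · · · · · · · █ █ █ ·
    · · · · · · · · · █ ·
    · · · · · · · · · · ·
    · · · · · · · · · · ·
T1:
  2·area = 48
  edge (8, 20)→(2, 14): d=(-6,-6) inclusive
  edge (2, 14)→(0, 4): d=(-2,-10) inclusive
  edge (0, 4)→(8, 20): d=(8,16) inclusive
    (0,3)@(1, 7): e=[36,4,8] → █
    (1,3)@(3, 7): e=[48,24,-24] → ·
    (0,4)@(1, 9): e=[24,0,24] → █  [on edge]
    (1,4)@(3, 9): e=[36,20,-8] → ·
    (0,5)@(1, 11): e=[12,-4,40] → ·
    (1,5)@(3, 11): e=[24,16,8] → █
    (2,5)@(5, 11): e=[36,36,-24] → ·
    (0,6)@(1, 13): e=[0,-8,56] → ·  [on edge]
    (1,6)@(3, 13): e=[12,12,24] → █
    (2,6)@(5, 13): e=[24,32,-8] → ·
    (1,7)@(3, 15): e=[0,8,40] → █  [on edge]
    (2,7)@(5, 15): e=[12,28,8] → █
    (2,8)@(5, 17): e=[0,24,24] → █  [on edge]
    (1,9)@(3, 19): e=[-24,0,72] → ·  [on edge]
    (3,9)@(7, 19): e=[0,40,8] → █  [on edge]
    (4,10)@(9, 21): e=[0,56,-8] → ·  [on edge]
  covered (8 px):
    · · · · · · · · · · ·
    · · · · · · · · · · ·
    · · · · · · · · · · ·
    █ · · · · · · · · · ·
    █ · · · · · · · · · ·
    · █ · · · · · · · · ·
    · █ · · · · · · · · ·
    · █ █ · · · · · · · ·
    · · █ · · · · · · · ·
    · · · █ · · · · · · ·
    · · · · · · · · · · ·
T2:
  2·area = 114  (B↔C swapped to make it positive)
  edge (4, 16)→(10, 10): d=(6,-6) inclusive
  edge (10, 10)→(19, 20): d=(9,10) inclusive
  edge (19, 20)→(4, 16): d=(-15,-4) inclusive
    (9,0)@(19, 1): e=[0,-171,285] → ·  [on edge]
    (8,1)@(17, 3): e=[0,-133,247] → ·  [on edge]
    (7,2)@(15, 5): e=[0,-95,209] → ·  [on edge]
    (6,3)@(13, 7): e=[0,-57,171] → ·  [on edge]
    (5,4)@(11, 9): e=[0,-19,133] → ·  [on edge]
    (4,5)@(9, 11): e=[0,19,95] → █  [on edge]
    (5,5)@(11, 11): e=[12,-1,103] → ·
    (3,6)@(7, 13): e=[0,57,57] → █  [on edge]
    (5,6)@(11, 13): e=[24,17,73] → █
    (6,6)@(13, 13): e=[36,-3,81] → ·
    (2,7)@(5, 15): e=[0,95,19] → █  [on edge]
    (6,7)@(13, 15): e=[48,15,51] → █
    (1,8)@(3, 17): e=[0,133,-19] → ·  [on edge]
    (0,9)@(1, 19): e=[0,171,-57] → ·  [on edge]
  covered (14 px):
    · · · · · · · · · · ·
    · · · · · · · · · · ·
    · · · · · · · · · · ·
    · · · · · · · · · · ·
    · · · · · · · · · · ·
    · · · · █ · · · · · ·
    · · · █ █ █ · · · · ·
    · · █ █ █ █ █ · · · ·
    · · · · █ █ █ █ · · ·
    · · · · · · · · █ · ·
    · · · · · · · · · · ·
T3:
  2·area = 140  (B↔C swapped to make it positive)
  edge (22, 20)→(0, 10): d=(-22,-10) inclusive
  edge (0, 10)→(14, 10): d=(14,0) inclusive
  edge (14, 10)→(22, 20): d=(8,10) inclusive
    (1,5)@(3, 11): e=[8,14,118] → █
    (2,5)@(5, 11): e=[28,14,98] → █
    (3,5)@(7, 11): e=[48,14,78] → █
    (4,5)@(9, 11): e=[68,14,58] → █
    (5,5)@(11, 11): e=[88,14,38] → █
    (6,5)@(13, 11): e=[108,14,18] → █
    (7,5)@(15, 11): e=[128,14,-2] → ·
    (1,6)@(3, 13): e=[-36,42,134] → ·
    (2,6)@(5, 13): e=[-16,42,114] → ·
    (3,6)@(7, 13): e=[4,42,94] → █
    (7,6)@(15, 13): e=[84,42,14] → █
    (8,6)@(17, 13): e=[104,42,-6] → ·
    (5,7)@(11, 15): e=[0,70,70] → █  [on edge]
  covered (18 px):
    · · · · · · · · · · ·
    · · · · · · · · · · ·
    · · · · · · · · · · ·
    · · · · · · · · · · ·
    · · · · · · · · · · ·
    · █ █ █ █ █ █ · · · ·
    · · · █ █ █ █ █ · · ·
    · · · · · █ █ █ █ · ·
    · · · · · · · · █ █ ·
    · · · · · · · · · · █
    · · · · · · · · · · ·

Result: [12,24,12]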